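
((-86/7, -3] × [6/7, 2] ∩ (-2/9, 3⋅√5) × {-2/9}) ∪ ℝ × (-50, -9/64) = ℝ × (-50, -9/64)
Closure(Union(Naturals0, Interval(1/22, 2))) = Union(Complement(Naturals0, Interval.open(1/22, 2)), Interval(1/22, 2), Naturals0)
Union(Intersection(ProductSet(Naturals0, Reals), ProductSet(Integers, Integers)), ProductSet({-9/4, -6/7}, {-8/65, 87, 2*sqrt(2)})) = Union(ProductSet({-9/4, -6/7}, {-8/65, 87, 2*sqrt(2)}), ProductSet(Naturals0, Integers))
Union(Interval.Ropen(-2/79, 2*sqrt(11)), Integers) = Union(Integers, Interval.Ropen(-2/79, 2*sqrt(11)))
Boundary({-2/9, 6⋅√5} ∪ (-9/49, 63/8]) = {-2/9, -9/49, 63/8, 6⋅√5}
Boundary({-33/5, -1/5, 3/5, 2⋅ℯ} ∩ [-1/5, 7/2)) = {-1/5, 3/5}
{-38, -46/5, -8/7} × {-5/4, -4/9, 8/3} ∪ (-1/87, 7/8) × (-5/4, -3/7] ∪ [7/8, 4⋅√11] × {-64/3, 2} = ({-38, -46/5, -8/7} × {-5/4, -4/9, 8/3}) ∪ ((-1/87, 7/8) × (-5/4, -3/7]) ∪ ([7/8, 4⋅√11] × {-64/3, 2})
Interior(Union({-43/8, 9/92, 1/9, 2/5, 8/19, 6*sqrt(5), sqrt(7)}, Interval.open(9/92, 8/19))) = Interval.open(9/92, 8/19)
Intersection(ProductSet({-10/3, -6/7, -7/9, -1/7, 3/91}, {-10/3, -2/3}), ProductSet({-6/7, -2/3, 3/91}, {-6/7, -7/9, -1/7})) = EmptySet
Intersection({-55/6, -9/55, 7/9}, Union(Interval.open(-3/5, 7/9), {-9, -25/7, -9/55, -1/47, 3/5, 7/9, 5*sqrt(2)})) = {-9/55, 7/9}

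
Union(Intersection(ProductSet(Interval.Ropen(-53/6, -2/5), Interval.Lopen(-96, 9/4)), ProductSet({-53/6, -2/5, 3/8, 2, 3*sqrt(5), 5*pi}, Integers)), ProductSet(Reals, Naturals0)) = Union(ProductSet({-53/6}, Range(-95, 3, 1)), ProductSet(Reals, Naturals0))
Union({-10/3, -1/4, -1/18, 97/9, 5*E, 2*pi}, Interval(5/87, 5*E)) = Union({-10/3, -1/4, -1/18}, Interval(5/87, 5*E))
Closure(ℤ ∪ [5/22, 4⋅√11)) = ℤ ∪ [5/22, 4⋅√11]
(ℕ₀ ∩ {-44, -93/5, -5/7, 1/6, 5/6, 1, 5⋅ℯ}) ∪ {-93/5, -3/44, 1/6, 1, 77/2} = {-93/5, -3/44, 1/6, 1, 77/2}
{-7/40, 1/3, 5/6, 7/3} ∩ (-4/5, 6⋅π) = {-7/40, 1/3, 5/6, 7/3}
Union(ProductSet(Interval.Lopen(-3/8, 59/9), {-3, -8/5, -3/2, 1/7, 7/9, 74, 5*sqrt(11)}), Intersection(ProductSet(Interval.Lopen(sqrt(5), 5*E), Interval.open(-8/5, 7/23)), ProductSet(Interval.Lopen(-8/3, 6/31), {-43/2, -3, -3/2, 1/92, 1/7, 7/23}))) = ProductSet(Interval.Lopen(-3/8, 59/9), {-3, -8/5, -3/2, 1/7, 7/9, 74, 5*sqrt(11)})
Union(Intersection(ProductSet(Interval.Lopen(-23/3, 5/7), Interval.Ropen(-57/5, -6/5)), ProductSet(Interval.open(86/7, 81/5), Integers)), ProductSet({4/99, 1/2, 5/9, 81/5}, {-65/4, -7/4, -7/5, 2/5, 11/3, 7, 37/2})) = ProductSet({4/99, 1/2, 5/9, 81/5}, {-65/4, -7/4, -7/5, 2/5, 11/3, 7, 37/2})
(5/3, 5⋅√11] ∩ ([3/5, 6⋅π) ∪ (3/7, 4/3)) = (5/3, 5⋅√11]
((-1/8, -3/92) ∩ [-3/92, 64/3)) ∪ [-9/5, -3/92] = [-9/5, -3/92]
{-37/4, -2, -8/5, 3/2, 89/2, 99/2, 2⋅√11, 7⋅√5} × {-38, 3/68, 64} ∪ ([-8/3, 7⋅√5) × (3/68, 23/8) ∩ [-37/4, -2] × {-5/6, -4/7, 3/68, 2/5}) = ([-8/3, -2] × {2/5}) ∪ ({-37/4, -2, -8/5, 3/2, 89/2, 99/2, 2⋅√11, 7⋅√5} × {-38, 3/68, 64})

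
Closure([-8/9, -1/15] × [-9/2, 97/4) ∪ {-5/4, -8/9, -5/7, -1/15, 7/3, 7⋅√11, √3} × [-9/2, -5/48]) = ([-8/9, -1/15] × [-9/2, 97/4]) ∪ ({-5/4, -8/9, -5/7, -1/15, 7/3, 7⋅√11, √3} × [-9/2, -5/48])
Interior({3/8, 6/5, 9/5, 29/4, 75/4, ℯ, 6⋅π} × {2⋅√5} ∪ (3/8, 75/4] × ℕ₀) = ∅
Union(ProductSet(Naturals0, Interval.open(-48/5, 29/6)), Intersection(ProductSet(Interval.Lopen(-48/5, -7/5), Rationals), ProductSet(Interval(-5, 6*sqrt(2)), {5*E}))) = ProductSet(Naturals0, Interval.open(-48/5, 29/6))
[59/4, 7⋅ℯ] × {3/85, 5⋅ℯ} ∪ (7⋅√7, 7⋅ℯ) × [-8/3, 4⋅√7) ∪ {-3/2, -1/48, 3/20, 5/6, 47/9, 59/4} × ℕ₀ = ({-3/2, -1/48, 3/20, 5/6, 47/9, 59/4} × ℕ₀) ∪ ([59/4, 7⋅ℯ] × {3/85, 5⋅ℯ}) ∪ ((7⋅√7, 7⋅ℯ) × [-8/3, 4⋅√7))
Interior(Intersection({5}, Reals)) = EmptySet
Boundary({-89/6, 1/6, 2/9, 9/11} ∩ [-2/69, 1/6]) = {1/6}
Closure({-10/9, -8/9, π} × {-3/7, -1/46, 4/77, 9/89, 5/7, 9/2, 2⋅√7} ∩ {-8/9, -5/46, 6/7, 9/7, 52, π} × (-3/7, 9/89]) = {-8/9, π} × {-1/46, 4/77, 9/89}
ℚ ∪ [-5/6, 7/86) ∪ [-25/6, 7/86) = ℚ ∪ [-25/6, 7/86]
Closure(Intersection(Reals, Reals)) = Reals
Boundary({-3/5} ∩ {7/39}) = ∅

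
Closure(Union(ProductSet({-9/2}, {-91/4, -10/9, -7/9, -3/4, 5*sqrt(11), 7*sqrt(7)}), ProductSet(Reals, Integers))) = Union(ProductSet({-9/2}, {-91/4, -10/9, -7/9, -3/4, 5*sqrt(11), 7*sqrt(7)}), ProductSet(Reals, Integers))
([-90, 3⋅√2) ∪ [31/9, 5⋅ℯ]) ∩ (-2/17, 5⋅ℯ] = (-2/17, 5⋅ℯ]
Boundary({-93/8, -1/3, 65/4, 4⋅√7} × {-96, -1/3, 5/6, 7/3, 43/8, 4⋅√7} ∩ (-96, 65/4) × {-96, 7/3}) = {-93/8, -1/3, 4⋅√7} × {-96, 7/3}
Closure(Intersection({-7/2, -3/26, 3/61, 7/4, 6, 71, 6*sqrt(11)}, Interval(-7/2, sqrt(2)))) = {-7/2, -3/26, 3/61}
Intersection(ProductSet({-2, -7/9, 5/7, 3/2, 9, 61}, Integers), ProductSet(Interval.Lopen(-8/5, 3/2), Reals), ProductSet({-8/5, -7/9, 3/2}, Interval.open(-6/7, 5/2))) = ProductSet({-7/9, 3/2}, Range(0, 3, 1))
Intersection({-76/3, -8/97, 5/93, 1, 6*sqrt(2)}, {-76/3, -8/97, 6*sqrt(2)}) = {-76/3, -8/97, 6*sqrt(2)}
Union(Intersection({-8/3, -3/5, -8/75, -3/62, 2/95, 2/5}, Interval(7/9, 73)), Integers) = Integers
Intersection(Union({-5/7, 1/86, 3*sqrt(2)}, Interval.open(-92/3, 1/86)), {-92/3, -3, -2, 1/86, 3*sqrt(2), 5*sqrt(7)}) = {-3, -2, 1/86, 3*sqrt(2)}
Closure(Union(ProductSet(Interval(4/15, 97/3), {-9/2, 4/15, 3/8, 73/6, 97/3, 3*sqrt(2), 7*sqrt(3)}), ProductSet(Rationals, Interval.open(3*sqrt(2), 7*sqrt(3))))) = Union(ProductSet(Interval(4/15, 97/3), {-9/2, 4/15, 3/8, 73/6, 97/3, 3*sqrt(2), 7*sqrt(3)}), ProductSet(Reals, Interval(3*sqrt(2), 7*sqrt(3))))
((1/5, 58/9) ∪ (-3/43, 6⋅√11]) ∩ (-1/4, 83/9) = (-3/43, 83/9)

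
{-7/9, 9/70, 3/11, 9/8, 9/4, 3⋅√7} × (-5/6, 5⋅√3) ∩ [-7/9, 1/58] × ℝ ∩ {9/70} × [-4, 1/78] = ∅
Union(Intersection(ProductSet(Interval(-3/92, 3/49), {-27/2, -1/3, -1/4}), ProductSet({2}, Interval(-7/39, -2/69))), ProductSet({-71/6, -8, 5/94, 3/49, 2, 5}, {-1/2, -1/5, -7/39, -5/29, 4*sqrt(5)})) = ProductSet({-71/6, -8, 5/94, 3/49, 2, 5}, {-1/2, -1/5, -7/39, -5/29, 4*sqrt(5)})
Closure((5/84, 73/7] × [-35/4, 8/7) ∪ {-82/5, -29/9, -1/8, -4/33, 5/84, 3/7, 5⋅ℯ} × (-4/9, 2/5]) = ({5/84, 73/7} × [-35/4, 8/7]) ∪ ([5/84, 73/7] × {-35/4, 8/7}) ∪ ((5/84, 73/7] × [-35/4, 8/7)) ∪ ({-82/5, -29/9, -1/8, -4/33, 5/84, 5⋅ℯ} × [-4/9, 2/5]) ∪ ({-82/5, -29/9, -1/8, -4/33, 5/84, 3/7, 5⋅ℯ} × (-4/9, 2/5])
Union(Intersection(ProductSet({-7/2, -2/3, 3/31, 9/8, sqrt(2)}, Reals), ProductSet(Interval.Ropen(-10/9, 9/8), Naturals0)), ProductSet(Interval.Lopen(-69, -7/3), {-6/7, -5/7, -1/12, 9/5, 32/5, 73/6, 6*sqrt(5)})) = Union(ProductSet({-2/3, 3/31}, Naturals0), ProductSet(Interval.Lopen(-69, -7/3), {-6/7, -5/7, -1/12, 9/5, 32/5, 73/6, 6*sqrt(5)}))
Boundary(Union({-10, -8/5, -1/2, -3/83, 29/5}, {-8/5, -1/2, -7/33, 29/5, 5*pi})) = {-10, -8/5, -1/2, -7/33, -3/83, 29/5, 5*pi}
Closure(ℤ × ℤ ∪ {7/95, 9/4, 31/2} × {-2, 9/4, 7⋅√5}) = (ℤ × ℤ) ∪ ({7/95, 9/4, 31/2} × {-2, 9/4, 7⋅√5})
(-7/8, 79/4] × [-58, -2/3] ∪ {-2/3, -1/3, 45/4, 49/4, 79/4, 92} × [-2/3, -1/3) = ((-7/8, 79/4] × [-58, -2/3]) ∪ ({-2/3, -1/3, 45/4, 49/4, 79/4, 92} × [-2/3, -1/3))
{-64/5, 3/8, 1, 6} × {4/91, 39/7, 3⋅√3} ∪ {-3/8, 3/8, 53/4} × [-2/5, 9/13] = ({-3/8, 3/8, 53/4} × [-2/5, 9/13]) ∪ ({-64/5, 3/8, 1, 6} × {4/91, 39/7, 3⋅√3})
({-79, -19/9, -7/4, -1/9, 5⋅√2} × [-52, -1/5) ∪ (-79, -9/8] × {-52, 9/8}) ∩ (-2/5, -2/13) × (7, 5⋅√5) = ∅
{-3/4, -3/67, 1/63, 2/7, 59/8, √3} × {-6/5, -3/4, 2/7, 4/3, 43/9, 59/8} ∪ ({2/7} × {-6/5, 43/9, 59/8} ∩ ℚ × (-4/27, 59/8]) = {-3/4, -3/67, 1/63, 2/7, 59/8, √3} × {-6/5, -3/4, 2/7, 4/3, 43/9, 59/8}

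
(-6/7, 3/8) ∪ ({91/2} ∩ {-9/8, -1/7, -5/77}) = (-6/7, 3/8)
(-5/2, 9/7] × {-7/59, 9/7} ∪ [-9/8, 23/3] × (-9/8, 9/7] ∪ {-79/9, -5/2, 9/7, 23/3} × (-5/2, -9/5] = ((-5/2, 9/7] × {-7/59, 9/7}) ∪ ({-79/9, -5/2, 9/7, 23/3} × (-5/2, -9/5]) ∪ ([-9/8, 23/3] × (-9/8, 9/7])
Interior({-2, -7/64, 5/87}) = ∅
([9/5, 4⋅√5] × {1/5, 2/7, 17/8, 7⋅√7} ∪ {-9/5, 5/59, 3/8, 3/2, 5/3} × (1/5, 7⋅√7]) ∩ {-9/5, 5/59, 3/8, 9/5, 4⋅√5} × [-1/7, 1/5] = {9/5, 4⋅√5} × {1/5}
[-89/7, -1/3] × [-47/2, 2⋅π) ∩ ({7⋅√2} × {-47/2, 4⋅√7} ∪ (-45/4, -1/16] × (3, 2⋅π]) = (-45/4, -1/3] × (3, 2⋅π)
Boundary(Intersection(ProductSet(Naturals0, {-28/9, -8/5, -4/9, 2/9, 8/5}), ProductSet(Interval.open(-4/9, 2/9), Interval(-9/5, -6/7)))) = ProductSet(Range(0, 1, 1), {-8/5})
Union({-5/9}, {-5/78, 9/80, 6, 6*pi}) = {-5/9, -5/78, 9/80, 6, 6*pi}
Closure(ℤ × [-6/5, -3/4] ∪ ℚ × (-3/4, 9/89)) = (ℤ × [-6/5, -3/4]) ∪ (ℝ × [-3/4, 9/89])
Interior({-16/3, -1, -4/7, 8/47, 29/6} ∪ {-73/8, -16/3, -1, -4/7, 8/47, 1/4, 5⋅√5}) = ∅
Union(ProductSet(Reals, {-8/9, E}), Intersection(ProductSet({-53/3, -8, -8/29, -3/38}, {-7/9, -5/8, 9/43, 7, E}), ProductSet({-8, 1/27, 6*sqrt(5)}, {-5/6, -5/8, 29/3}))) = Union(ProductSet({-8}, {-5/8}), ProductSet(Reals, {-8/9, E}))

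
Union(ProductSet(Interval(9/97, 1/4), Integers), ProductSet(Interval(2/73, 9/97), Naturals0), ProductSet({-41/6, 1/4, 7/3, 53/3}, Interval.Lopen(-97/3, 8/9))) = Union(ProductSet({-41/6, 1/4, 7/3, 53/3}, Interval.Lopen(-97/3, 8/9)), ProductSet(Interval(2/73, 9/97), Naturals0), ProductSet(Interval(9/97, 1/4), Integers))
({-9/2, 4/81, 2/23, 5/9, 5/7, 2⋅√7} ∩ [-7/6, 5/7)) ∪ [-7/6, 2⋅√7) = [-7/6, 2⋅√7)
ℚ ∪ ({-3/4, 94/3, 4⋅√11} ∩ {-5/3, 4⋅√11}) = ℚ ∪ {4⋅√11}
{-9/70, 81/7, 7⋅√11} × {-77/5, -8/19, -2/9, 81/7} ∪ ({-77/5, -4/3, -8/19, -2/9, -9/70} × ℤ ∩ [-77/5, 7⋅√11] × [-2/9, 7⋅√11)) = ({-77/5, -4/3, -8/19, -2/9, -9/70} × {0, 1, …, 23}) ∪ ({-9/70, 81/7, 7⋅√11} × {-77/5, -8/19, -2/9, 81/7})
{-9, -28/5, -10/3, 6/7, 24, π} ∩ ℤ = {-9, 24}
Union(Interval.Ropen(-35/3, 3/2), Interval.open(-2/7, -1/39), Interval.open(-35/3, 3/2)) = Interval.Ropen(-35/3, 3/2)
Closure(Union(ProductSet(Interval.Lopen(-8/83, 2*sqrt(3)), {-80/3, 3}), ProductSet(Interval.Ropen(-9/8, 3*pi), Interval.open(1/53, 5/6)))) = Union(ProductSet({-9/8, 3*pi}, Interval(1/53, 5/6)), ProductSet(Interval(-9/8, 3*pi), {1/53, 5/6}), ProductSet(Interval.Ropen(-9/8, 3*pi), Interval.open(1/53, 5/6)), ProductSet(Interval(-8/83, 2*sqrt(3)), {-80/3, 3}))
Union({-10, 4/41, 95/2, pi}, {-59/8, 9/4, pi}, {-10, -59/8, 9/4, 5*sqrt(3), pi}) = {-10, -59/8, 4/41, 9/4, 95/2, 5*sqrt(3), pi}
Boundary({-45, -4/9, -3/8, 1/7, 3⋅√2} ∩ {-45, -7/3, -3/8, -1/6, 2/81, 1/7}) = {-45, -3/8, 1/7}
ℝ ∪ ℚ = ℝ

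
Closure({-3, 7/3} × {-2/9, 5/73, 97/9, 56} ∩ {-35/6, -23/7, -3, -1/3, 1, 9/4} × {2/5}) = ∅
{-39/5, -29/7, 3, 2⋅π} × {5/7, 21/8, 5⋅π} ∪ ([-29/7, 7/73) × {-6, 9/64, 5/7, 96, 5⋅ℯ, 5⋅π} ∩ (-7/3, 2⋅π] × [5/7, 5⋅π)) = ((-7/3, 7/73) × {5/7, 5⋅ℯ}) ∪ ({-39/5, -29/7, 3, 2⋅π} × {5/7, 21/8, 5⋅π})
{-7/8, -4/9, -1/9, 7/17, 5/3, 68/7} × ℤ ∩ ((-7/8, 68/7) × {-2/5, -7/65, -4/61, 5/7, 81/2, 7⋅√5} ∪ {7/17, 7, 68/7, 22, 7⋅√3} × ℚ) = {7/17, 68/7} × ℤ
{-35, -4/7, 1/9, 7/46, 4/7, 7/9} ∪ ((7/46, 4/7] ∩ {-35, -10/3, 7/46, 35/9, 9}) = {-35, -4/7, 1/9, 7/46, 4/7, 7/9}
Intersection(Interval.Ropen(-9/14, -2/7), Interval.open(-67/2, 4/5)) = Interval.Ropen(-9/14, -2/7)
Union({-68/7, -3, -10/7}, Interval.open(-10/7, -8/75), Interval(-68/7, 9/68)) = Interval(-68/7, 9/68)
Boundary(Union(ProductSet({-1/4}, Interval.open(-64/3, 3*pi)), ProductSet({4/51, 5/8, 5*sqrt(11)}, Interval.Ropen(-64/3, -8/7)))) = Union(ProductSet({-1/4}, Interval(-64/3, 3*pi)), ProductSet({4/51, 5/8, 5*sqrt(11)}, Interval(-64/3, -8/7)))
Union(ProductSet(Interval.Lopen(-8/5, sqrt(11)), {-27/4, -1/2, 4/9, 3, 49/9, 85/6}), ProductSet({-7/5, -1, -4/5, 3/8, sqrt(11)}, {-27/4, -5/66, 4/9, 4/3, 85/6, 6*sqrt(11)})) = Union(ProductSet({-7/5, -1, -4/5, 3/8, sqrt(11)}, {-27/4, -5/66, 4/9, 4/3, 85/6, 6*sqrt(11)}), ProductSet(Interval.Lopen(-8/5, sqrt(11)), {-27/4, -1/2, 4/9, 3, 49/9, 85/6}))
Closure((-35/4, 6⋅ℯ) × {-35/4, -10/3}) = [-35/4, 6⋅ℯ] × {-35/4, -10/3}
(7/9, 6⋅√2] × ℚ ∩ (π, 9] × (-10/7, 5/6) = (π, 6⋅√2] × (ℚ ∩ (-10/7, 5/6))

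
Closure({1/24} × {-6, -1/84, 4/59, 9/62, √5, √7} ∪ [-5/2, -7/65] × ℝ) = ([-5/2, -7/65] × ℝ) ∪ ({1/24} × {-6, -1/84, 4/59, 9/62, √5, √7})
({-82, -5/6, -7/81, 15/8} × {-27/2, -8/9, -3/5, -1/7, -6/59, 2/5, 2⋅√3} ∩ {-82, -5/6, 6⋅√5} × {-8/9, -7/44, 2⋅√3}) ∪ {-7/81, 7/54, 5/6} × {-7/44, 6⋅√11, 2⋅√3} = ({-82, -5/6} × {-8/9, 2⋅√3}) ∪ ({-7/81, 7/54, 5/6} × {-7/44, 6⋅√11, 2⋅√3})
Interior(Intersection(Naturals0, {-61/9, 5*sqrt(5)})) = EmptySet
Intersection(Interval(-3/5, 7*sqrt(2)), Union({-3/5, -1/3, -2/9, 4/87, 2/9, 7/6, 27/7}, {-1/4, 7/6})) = {-3/5, -1/3, -1/4, -2/9, 4/87, 2/9, 7/6, 27/7}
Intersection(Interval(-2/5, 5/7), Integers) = Range(0, 1, 1)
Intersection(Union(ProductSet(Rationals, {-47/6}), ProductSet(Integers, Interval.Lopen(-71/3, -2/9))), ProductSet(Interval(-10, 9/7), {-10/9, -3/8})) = ProductSet(Range(-10, 2, 1), {-10/9, -3/8})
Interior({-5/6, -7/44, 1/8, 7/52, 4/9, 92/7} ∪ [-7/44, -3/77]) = (-7/44, -3/77)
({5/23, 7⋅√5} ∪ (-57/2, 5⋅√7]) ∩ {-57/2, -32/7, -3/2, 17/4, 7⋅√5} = {-32/7, -3/2, 17/4, 7⋅√5}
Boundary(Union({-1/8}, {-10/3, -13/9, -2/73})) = {-10/3, -13/9, -1/8, -2/73}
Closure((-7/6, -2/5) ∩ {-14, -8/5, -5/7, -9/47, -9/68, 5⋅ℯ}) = {-5/7}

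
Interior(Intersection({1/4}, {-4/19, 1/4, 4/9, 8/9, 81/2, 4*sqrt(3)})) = EmptySet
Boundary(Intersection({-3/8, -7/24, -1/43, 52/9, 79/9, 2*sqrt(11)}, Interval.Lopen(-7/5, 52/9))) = {-3/8, -7/24, -1/43, 52/9}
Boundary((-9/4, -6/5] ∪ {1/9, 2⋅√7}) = {-9/4, -6/5, 1/9, 2⋅√7}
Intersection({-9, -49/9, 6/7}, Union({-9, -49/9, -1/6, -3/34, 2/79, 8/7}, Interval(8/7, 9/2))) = {-9, -49/9}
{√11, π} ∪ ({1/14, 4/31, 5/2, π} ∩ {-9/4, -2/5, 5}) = {√11, π}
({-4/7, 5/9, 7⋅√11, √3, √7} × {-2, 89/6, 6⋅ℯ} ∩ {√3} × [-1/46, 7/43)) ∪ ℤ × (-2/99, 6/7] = ℤ × (-2/99, 6/7]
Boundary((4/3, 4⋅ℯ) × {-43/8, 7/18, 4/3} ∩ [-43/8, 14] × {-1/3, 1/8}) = ∅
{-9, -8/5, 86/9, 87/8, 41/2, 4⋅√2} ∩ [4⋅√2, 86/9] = {86/9, 4⋅√2}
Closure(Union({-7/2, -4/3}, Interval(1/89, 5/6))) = Union({-7/2, -4/3}, Interval(1/89, 5/6))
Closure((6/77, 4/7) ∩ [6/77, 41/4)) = [6/77, 4/7]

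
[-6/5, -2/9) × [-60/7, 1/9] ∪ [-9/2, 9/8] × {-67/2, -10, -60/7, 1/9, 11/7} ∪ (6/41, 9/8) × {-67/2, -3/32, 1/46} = ((6/41, 9/8) × {-67/2, -3/32, 1/46}) ∪ ([-6/5, -2/9) × [-60/7, 1/9]) ∪ ([-9/2, 9/8] × {-67/2, -10, -60/7, 1/9, 11/7})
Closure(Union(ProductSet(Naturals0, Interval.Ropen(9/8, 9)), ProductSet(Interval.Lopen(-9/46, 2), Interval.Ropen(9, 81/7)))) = Union(ProductSet({-9/46, 2}, Interval(9, 81/7)), ProductSet(Interval(-9/46, 2), {9, 81/7}), ProductSet(Interval.Lopen(-9/46, 2), Interval.Ropen(9, 81/7)), ProductSet(Naturals0, Interval(9/8, 9)))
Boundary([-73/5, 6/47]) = {-73/5, 6/47}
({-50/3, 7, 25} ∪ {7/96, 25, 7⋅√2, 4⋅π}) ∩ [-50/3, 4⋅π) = {-50/3, 7/96, 7, 7⋅√2}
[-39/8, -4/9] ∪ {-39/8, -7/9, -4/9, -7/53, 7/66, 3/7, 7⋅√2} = [-39/8, -4/9] ∪ {-7/53, 7/66, 3/7, 7⋅√2}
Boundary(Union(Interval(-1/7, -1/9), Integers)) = Union(Complement(Integers, Interval.open(-1/7, -1/9)), {-1/7, -1/9})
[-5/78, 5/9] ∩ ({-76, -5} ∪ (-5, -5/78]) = {-5/78}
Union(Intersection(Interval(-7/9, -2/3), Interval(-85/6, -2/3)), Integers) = Union(Integers, Interval(-7/9, -2/3))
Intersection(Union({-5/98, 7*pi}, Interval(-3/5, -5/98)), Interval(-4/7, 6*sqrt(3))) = Interval(-4/7, -5/98)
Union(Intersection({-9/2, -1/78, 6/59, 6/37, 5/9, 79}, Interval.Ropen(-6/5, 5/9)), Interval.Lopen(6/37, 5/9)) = Union({-1/78, 6/59}, Interval(6/37, 5/9))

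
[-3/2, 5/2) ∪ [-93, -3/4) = [-93, 5/2)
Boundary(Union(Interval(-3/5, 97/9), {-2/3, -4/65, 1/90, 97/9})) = {-2/3, -3/5, 97/9}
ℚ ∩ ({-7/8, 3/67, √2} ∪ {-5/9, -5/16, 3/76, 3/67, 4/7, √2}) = {-7/8, -5/9, -5/16, 3/76, 3/67, 4/7}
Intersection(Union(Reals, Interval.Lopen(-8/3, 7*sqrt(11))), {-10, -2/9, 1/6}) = {-10, -2/9, 1/6}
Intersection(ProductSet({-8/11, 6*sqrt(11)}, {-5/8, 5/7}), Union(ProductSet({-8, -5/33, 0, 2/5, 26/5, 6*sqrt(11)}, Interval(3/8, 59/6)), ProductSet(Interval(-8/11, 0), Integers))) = ProductSet({6*sqrt(11)}, {5/7})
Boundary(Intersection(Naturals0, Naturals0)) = Naturals0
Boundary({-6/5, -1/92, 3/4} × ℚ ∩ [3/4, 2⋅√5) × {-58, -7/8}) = {3/4} × {-58, -7/8}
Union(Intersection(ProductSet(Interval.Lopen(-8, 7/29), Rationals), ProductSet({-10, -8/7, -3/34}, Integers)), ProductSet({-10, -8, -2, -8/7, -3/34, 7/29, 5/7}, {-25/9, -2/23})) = Union(ProductSet({-8/7, -3/34}, Integers), ProductSet({-10, -8, -2, -8/7, -3/34, 7/29, 5/7}, {-25/9, -2/23}))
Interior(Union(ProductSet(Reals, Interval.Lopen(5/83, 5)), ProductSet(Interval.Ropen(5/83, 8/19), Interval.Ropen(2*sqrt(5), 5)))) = ProductSet(Reals, Interval.open(5/83, 5))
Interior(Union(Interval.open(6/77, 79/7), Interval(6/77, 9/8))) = Interval.open(6/77, 79/7)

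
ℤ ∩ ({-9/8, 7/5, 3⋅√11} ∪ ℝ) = ℤ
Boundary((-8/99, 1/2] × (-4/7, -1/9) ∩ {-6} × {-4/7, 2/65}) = ∅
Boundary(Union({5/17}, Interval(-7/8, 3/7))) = {-7/8, 3/7}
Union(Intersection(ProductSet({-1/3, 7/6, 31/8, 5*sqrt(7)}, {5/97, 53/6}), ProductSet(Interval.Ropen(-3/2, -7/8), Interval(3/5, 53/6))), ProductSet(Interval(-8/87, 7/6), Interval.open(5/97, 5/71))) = ProductSet(Interval(-8/87, 7/6), Interval.open(5/97, 5/71))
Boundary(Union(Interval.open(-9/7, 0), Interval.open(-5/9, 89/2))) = {-9/7, 89/2}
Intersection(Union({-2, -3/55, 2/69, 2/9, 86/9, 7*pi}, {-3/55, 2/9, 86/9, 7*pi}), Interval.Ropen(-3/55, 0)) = {-3/55}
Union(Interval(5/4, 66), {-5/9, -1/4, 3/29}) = Union({-5/9, -1/4, 3/29}, Interval(5/4, 66))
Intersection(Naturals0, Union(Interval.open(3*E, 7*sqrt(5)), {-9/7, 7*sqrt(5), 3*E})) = Range(9, 16, 1)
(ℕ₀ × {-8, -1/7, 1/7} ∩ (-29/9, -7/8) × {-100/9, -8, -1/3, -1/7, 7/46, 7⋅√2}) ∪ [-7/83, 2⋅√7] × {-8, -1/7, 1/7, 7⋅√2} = [-7/83, 2⋅√7] × {-8, -1/7, 1/7, 7⋅√2}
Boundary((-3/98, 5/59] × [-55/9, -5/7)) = ({-3/98, 5/59} × [-55/9, -5/7]) ∪ ([-3/98, 5/59] × {-55/9, -5/7})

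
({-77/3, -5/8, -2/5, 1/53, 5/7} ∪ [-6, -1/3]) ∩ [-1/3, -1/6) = {-1/3}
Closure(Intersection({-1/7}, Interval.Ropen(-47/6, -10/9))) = EmptySet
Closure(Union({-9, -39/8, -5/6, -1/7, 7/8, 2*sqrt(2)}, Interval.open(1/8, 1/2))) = Union({-9, -39/8, -5/6, -1/7, 7/8, 2*sqrt(2)}, Interval(1/8, 1/2))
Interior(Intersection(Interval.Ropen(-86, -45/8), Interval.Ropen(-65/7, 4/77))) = Interval.open(-65/7, -45/8)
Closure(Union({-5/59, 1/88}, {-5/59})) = {-5/59, 1/88}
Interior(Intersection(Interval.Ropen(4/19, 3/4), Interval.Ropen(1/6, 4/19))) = EmptySet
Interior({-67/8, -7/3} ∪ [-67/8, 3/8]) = (-67/8, 3/8)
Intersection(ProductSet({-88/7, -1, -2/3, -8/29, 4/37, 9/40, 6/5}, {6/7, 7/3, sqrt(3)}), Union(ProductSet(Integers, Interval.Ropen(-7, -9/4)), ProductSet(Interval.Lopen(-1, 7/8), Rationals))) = ProductSet({-2/3, -8/29, 4/37, 9/40}, {6/7, 7/3})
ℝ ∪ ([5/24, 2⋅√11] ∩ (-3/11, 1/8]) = ℝ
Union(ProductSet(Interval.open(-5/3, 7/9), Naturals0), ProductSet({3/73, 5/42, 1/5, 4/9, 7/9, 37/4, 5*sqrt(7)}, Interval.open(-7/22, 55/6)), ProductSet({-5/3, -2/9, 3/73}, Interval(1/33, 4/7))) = Union(ProductSet({-5/3, -2/9, 3/73}, Interval(1/33, 4/7)), ProductSet({3/73, 5/42, 1/5, 4/9, 7/9, 37/4, 5*sqrt(7)}, Interval.open(-7/22, 55/6)), ProductSet(Interval.open(-5/3, 7/9), Naturals0))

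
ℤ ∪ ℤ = ℤ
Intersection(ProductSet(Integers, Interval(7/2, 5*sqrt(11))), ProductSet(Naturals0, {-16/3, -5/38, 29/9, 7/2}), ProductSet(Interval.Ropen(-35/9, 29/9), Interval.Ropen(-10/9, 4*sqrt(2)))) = ProductSet(Range(0, 4, 1), {7/2})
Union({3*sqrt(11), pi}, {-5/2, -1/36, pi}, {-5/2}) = {-5/2, -1/36, 3*sqrt(11), pi}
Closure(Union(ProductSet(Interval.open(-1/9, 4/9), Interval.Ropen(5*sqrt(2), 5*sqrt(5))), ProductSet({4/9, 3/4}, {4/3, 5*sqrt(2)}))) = Union(ProductSet({-1/9, 4/9}, Interval(5*sqrt(2), 5*sqrt(5))), ProductSet({4/9, 3/4}, {4/3, 5*sqrt(2)}), ProductSet(Interval(-1/9, 4/9), {5*sqrt(2), 5*sqrt(5)}), ProductSet(Interval.open(-1/9, 4/9), Interval.Ropen(5*sqrt(2), 5*sqrt(5))))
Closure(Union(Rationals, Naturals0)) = Reals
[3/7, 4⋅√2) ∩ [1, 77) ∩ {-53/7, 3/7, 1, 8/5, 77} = {1, 8/5}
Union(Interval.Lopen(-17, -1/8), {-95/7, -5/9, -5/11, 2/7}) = Union({2/7}, Interval.Lopen(-17, -1/8))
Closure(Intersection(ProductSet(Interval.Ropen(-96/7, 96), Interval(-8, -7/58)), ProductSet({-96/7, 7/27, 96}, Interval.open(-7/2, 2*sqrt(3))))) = ProductSet({-96/7, 7/27}, Interval(-7/2, -7/58))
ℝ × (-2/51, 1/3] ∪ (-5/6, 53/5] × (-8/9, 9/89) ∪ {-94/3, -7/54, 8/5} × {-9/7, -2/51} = (ℝ × (-2/51, 1/3]) ∪ ({-94/3, -7/54, 8/5} × {-9/7, -2/51}) ∪ ((-5/6, 53/5] × (-8/9, 9/89))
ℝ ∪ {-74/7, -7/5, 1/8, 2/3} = ℝ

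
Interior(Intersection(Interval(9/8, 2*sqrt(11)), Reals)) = Interval.open(9/8, 2*sqrt(11))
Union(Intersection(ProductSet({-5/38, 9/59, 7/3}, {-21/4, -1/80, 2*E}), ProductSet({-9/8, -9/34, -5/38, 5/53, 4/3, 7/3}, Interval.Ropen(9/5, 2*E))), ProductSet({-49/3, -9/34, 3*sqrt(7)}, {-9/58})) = ProductSet({-49/3, -9/34, 3*sqrt(7)}, {-9/58})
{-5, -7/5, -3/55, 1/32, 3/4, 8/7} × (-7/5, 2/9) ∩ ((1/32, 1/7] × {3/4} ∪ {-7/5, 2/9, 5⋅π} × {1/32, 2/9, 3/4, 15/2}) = {-7/5} × {1/32}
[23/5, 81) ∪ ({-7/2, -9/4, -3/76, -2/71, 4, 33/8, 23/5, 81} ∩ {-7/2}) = {-7/2} ∪ [23/5, 81)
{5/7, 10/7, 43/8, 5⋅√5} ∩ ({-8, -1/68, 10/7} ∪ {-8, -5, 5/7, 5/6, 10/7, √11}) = {5/7, 10/7}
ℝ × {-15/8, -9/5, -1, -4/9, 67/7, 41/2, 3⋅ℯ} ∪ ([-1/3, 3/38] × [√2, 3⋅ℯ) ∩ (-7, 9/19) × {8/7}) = ℝ × {-15/8, -9/5, -1, -4/9, 67/7, 41/2, 3⋅ℯ}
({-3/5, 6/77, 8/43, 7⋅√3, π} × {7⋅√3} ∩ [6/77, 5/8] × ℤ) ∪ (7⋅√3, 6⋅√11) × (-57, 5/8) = (7⋅√3, 6⋅√11) × (-57, 5/8)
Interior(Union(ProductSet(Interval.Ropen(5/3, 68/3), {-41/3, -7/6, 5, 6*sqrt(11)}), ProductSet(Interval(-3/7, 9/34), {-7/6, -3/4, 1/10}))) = EmptySet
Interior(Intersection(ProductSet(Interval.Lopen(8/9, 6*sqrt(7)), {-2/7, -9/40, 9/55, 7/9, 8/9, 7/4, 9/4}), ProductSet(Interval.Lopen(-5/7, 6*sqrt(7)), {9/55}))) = EmptySet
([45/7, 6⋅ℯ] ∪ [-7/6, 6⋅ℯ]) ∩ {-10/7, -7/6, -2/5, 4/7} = {-7/6, -2/5, 4/7}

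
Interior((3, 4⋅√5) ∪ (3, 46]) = (3, 46)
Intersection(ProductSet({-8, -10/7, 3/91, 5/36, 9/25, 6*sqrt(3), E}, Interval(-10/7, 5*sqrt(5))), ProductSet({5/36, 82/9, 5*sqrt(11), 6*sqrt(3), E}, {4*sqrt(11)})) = EmptySet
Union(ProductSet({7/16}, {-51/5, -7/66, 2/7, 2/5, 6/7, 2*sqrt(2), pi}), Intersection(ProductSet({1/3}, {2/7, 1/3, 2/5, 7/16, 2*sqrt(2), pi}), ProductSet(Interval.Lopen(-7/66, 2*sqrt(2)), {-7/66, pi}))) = Union(ProductSet({1/3}, {pi}), ProductSet({7/16}, {-51/5, -7/66, 2/7, 2/5, 6/7, 2*sqrt(2), pi}))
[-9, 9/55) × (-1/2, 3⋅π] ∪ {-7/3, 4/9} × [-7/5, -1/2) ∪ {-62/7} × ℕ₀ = ({-62/7} × ℕ₀) ∪ ({-7/3, 4/9} × [-7/5, -1/2)) ∪ ([-9, 9/55) × (-1/2, 3⋅π])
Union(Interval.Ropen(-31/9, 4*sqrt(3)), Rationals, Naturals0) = Union(Interval.Ropen(-31/9, 4*sqrt(3)), Rationals)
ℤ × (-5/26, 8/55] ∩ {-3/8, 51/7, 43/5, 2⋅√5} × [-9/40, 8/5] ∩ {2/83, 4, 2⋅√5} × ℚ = ∅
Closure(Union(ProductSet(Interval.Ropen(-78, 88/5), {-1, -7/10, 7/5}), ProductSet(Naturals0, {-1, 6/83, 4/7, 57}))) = Union(ProductSet(Interval(-78, 88/5), {-1, -7/10, 7/5}), ProductSet(Naturals0, {-1, 6/83, 4/7, 57}))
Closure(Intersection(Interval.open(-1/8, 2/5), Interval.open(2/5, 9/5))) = EmptySet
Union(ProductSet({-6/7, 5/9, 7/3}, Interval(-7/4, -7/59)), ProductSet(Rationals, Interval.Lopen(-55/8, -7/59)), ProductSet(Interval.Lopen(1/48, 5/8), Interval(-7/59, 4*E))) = Union(ProductSet(Interval.Lopen(1/48, 5/8), Interval(-7/59, 4*E)), ProductSet(Rationals, Interval.Lopen(-55/8, -7/59)))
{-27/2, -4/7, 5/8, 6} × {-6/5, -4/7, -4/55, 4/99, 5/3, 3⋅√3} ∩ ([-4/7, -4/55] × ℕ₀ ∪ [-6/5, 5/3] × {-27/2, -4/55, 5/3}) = {-4/7, 5/8} × {-4/55, 5/3}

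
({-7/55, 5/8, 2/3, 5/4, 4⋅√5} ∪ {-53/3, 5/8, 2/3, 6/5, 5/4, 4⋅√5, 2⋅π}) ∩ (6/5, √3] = {5/4}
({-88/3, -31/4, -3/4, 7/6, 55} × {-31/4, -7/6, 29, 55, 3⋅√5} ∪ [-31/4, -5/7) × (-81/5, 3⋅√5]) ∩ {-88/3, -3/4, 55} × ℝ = ({-3/4} × (-81/5, 3⋅√5]) ∪ ({-88/3, -3/4, 55} × {-31/4, -7/6, 29, 55, 3⋅√5})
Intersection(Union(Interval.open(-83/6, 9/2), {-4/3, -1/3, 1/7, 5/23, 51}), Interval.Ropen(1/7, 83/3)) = Interval.Ropen(1/7, 9/2)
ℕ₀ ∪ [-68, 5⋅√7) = [-68, 5⋅√7) ∪ ℕ₀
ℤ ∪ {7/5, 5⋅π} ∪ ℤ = ℤ ∪ {7/5, 5⋅π}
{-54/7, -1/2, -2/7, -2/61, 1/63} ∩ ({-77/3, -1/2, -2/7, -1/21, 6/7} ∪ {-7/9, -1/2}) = {-1/2, -2/7}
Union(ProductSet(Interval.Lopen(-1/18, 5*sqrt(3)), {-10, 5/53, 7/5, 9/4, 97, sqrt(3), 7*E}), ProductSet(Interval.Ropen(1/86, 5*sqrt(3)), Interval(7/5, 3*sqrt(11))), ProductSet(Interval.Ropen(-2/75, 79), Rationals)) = Union(ProductSet(Interval.Lopen(-1/18, 5*sqrt(3)), {-10, 5/53, 7/5, 9/4, 97, sqrt(3), 7*E}), ProductSet(Interval.Ropen(-2/75, 79), Rationals), ProductSet(Interval.Ropen(1/86, 5*sqrt(3)), Interval(7/5, 3*sqrt(11))))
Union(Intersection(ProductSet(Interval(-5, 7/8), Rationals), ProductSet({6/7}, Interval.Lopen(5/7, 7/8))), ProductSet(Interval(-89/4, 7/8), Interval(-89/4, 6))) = ProductSet(Interval(-89/4, 7/8), Interval(-89/4, 6))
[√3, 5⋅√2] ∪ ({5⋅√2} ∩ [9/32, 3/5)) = [√3, 5⋅√2]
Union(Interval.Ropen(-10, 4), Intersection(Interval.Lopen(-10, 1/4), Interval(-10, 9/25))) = Interval.Ropen(-10, 4)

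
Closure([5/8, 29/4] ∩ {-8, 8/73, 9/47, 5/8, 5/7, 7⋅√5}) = {5/8, 5/7}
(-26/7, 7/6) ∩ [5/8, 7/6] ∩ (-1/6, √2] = [5/8, 7/6)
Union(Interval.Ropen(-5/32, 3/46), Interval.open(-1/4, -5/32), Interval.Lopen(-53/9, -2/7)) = Union(Interval.Lopen(-53/9, -2/7), Interval.open(-1/4, 3/46))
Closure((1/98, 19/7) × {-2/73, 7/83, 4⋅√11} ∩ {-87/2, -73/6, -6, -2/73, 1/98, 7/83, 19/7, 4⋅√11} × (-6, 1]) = {7/83} × {-2/73, 7/83}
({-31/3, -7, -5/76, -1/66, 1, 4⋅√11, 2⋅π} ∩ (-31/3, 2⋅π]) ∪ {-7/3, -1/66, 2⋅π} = {-7, -7/3, -5/76, -1/66, 1, 2⋅π}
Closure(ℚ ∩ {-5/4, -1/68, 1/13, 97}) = {-5/4, -1/68, 1/13, 97}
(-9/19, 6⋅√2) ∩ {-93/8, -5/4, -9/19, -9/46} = {-9/46}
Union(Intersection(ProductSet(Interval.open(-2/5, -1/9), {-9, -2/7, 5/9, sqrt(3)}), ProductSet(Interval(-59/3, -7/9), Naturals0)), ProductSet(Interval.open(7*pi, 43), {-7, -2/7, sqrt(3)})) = ProductSet(Interval.open(7*pi, 43), {-7, -2/7, sqrt(3)})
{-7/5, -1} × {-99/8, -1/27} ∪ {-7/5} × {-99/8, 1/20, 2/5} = ({-7/5} × {-99/8, 1/20, 2/5}) ∪ ({-7/5, -1} × {-99/8, -1/27})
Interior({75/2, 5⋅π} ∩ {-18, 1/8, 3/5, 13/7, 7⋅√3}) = ∅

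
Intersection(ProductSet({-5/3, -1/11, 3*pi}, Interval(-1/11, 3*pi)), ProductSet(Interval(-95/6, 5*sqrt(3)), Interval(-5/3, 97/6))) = ProductSet({-5/3, -1/11}, Interval(-1/11, 3*pi))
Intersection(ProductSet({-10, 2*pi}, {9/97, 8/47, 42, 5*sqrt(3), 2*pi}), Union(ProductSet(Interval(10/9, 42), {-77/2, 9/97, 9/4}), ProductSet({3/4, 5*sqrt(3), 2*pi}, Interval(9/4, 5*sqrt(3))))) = ProductSet({2*pi}, {9/97, 5*sqrt(3), 2*pi})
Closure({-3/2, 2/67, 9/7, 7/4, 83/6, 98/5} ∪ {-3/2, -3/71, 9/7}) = {-3/2, -3/71, 2/67, 9/7, 7/4, 83/6, 98/5}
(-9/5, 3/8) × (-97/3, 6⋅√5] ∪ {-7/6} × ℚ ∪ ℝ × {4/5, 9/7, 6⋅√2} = ({-7/6} × ℚ) ∪ (ℝ × {4/5, 9/7, 6⋅√2}) ∪ ((-9/5, 3/8) × (-97/3, 6⋅√5])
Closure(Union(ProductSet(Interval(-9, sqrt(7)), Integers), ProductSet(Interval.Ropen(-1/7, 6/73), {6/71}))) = Union(ProductSet(Interval(-9, sqrt(7)), Integers), ProductSet(Interval(-1/7, 6/73), {6/71}))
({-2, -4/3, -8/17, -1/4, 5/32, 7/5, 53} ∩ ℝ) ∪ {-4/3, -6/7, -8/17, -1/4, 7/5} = {-2, -4/3, -6/7, -8/17, -1/4, 5/32, 7/5, 53}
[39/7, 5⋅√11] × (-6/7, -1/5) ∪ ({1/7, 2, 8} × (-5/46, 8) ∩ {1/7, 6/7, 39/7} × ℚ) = ({1/7} × (ℚ ∩ (-5/46, 8))) ∪ ([39/7, 5⋅√11] × (-6/7, -1/5))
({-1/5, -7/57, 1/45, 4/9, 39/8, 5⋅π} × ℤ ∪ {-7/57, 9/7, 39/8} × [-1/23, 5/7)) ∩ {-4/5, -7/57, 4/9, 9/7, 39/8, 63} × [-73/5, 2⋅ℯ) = ({-7/57, 4/9, 39/8} × {-14, -13, …, 5}) ∪ ({-7/57, 9/7, 39/8} × [-1/23, 5/7))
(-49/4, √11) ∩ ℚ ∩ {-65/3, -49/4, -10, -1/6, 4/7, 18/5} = {-10, -1/6, 4/7}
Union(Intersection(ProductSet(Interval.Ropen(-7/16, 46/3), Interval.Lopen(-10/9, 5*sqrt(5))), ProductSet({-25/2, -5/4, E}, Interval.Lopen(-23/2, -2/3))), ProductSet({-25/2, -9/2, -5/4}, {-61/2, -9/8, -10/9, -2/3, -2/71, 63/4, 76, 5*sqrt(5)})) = Union(ProductSet({E}, Interval.Lopen(-10/9, -2/3)), ProductSet({-25/2, -9/2, -5/4}, {-61/2, -9/8, -10/9, -2/3, -2/71, 63/4, 76, 5*sqrt(5)}))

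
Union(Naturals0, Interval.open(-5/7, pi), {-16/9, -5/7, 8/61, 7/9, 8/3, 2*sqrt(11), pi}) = Union({-16/9, 2*sqrt(11)}, Interval(-5/7, pi), Naturals0)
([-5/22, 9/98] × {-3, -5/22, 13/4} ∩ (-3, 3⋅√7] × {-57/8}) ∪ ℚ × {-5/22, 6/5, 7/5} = ℚ × {-5/22, 6/5, 7/5}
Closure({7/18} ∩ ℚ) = {7/18}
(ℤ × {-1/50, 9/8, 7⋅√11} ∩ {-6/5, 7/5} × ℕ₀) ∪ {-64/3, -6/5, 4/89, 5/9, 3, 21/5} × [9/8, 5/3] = {-64/3, -6/5, 4/89, 5/9, 3, 21/5} × [9/8, 5/3]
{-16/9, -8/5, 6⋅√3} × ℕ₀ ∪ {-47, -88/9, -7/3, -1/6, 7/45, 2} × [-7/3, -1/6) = ({-16/9, -8/5, 6⋅√3} × ℕ₀) ∪ ({-47, -88/9, -7/3, -1/6, 7/45, 2} × [-7/3, -1/6))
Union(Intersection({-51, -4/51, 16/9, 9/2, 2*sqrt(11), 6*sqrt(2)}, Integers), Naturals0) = Union({-51}, Naturals0)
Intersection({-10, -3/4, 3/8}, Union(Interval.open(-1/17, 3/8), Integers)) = {-10}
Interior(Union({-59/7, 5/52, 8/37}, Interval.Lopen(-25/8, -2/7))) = Interval.open(-25/8, -2/7)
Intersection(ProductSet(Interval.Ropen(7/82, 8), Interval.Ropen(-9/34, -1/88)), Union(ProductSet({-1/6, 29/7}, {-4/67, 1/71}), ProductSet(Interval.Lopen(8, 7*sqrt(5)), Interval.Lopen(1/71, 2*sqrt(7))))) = ProductSet({29/7}, {-4/67})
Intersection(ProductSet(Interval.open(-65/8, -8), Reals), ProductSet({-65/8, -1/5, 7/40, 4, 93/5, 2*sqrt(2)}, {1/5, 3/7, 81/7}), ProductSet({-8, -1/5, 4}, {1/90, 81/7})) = EmptySet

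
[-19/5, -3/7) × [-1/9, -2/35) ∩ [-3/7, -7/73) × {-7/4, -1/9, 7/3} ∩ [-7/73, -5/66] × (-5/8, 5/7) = ∅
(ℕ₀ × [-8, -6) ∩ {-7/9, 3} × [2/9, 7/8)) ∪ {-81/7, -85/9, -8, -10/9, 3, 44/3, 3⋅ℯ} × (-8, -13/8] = {-81/7, -85/9, -8, -10/9, 3, 44/3, 3⋅ℯ} × (-8, -13/8]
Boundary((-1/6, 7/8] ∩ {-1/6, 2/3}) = {2/3}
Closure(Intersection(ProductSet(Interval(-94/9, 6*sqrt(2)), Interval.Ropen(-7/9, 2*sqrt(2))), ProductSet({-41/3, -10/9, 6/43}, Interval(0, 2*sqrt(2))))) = ProductSet({-10/9, 6/43}, Interval(0, 2*sqrt(2)))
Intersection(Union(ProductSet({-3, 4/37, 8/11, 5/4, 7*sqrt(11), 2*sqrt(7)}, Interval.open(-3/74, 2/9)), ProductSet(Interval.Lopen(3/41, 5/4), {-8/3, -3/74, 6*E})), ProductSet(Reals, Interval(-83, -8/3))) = ProductSet(Interval.Lopen(3/41, 5/4), {-8/3})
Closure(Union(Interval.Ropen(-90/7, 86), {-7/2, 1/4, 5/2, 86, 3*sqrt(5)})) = Interval(-90/7, 86)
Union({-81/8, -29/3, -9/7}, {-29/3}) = {-81/8, -29/3, -9/7}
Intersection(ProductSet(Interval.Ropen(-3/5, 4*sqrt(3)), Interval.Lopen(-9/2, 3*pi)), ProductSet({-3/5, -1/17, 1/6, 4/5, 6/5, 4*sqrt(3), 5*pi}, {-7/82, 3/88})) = ProductSet({-3/5, -1/17, 1/6, 4/5, 6/5}, {-7/82, 3/88})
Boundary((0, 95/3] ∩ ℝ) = {0, 95/3}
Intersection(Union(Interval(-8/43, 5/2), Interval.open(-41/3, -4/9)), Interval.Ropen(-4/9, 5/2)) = Interval.Ropen(-8/43, 5/2)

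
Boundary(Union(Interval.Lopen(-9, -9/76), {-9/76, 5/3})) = {-9, -9/76, 5/3}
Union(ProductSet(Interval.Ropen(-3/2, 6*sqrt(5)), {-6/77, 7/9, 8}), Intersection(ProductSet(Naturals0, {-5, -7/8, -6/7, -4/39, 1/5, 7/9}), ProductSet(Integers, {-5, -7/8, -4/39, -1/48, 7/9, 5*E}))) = Union(ProductSet(Interval.Ropen(-3/2, 6*sqrt(5)), {-6/77, 7/9, 8}), ProductSet(Naturals0, {-5, -7/8, -4/39, 7/9}))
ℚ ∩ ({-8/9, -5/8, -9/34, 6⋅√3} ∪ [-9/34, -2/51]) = {-8/9, -5/8} ∪ (ℚ ∩ [-9/34, -2/51])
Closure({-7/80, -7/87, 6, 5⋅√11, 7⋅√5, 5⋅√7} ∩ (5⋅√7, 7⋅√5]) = {7⋅√5}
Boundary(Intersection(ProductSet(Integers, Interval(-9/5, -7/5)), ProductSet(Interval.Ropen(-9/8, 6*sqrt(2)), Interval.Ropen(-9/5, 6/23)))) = ProductSet(Range(-1, 9, 1), Interval(-9/5, -7/5))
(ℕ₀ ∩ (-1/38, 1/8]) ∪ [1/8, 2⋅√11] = {0} ∪ [1/8, 2⋅√11]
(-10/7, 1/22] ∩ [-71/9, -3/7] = (-10/7, -3/7]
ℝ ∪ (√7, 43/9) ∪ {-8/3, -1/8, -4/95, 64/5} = (-∞, ∞)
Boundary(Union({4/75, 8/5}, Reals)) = EmptySet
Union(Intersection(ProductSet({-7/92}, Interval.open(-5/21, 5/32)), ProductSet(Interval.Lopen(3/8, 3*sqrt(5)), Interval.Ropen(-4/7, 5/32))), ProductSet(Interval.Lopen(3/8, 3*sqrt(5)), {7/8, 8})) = ProductSet(Interval.Lopen(3/8, 3*sqrt(5)), {7/8, 8})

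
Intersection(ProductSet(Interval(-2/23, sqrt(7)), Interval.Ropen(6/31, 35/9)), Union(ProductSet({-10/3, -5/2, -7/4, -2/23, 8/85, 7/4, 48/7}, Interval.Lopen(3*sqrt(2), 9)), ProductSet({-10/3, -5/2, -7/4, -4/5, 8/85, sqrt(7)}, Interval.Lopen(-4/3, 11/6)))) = ProductSet({8/85, sqrt(7)}, Interval(6/31, 11/6))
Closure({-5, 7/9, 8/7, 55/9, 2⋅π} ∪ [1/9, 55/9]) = {-5, 2⋅π} ∪ [1/9, 55/9]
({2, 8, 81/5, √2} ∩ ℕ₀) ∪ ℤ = ℤ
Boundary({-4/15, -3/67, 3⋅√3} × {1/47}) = {-4/15, -3/67, 3⋅√3} × {1/47}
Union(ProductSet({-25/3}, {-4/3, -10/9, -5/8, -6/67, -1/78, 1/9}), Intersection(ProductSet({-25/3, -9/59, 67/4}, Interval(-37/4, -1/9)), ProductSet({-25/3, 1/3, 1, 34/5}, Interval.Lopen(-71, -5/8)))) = ProductSet({-25/3}, Union({-6/67, -1/78, 1/9}, Interval(-37/4, -5/8)))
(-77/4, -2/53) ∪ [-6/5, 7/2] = (-77/4, 7/2]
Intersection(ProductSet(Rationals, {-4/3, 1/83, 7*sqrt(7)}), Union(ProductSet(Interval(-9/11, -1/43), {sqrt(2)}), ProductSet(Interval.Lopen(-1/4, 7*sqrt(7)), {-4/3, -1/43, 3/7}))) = ProductSet(Intersection(Interval.Lopen(-1/4, 7*sqrt(7)), Rationals), {-4/3})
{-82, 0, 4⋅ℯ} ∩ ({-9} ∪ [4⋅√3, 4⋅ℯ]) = {4⋅ℯ}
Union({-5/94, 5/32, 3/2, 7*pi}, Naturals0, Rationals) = Union({7*pi}, Rationals)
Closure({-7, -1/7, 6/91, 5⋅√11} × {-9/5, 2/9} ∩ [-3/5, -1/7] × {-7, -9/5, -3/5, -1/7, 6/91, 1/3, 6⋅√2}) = {-1/7} × {-9/5}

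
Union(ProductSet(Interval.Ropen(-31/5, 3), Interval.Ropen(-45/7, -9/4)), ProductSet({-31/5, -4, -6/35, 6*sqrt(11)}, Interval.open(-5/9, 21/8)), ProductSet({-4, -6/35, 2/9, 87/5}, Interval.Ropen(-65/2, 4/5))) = Union(ProductSet({-31/5, -4, -6/35, 6*sqrt(11)}, Interval.open(-5/9, 21/8)), ProductSet({-4, -6/35, 2/9, 87/5}, Interval.Ropen(-65/2, 4/5)), ProductSet(Interval.Ropen(-31/5, 3), Interval.Ropen(-45/7, -9/4)))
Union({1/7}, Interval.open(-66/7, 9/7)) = Interval.open(-66/7, 9/7)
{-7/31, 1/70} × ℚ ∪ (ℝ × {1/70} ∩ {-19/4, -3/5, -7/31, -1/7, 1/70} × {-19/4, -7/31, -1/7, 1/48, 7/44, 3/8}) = {-7/31, 1/70} × ℚ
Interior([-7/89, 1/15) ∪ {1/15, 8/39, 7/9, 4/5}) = (-7/89, 1/15)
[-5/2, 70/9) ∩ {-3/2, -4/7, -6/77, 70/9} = {-3/2, -4/7, -6/77}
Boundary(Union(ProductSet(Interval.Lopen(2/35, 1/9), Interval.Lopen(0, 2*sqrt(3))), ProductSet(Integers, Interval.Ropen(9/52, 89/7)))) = Union(ProductSet(Complement(Integers, Interval.open(2/35, 1/9)), Interval(9/52, 89/7)), ProductSet({2/35, 1/9}, Interval(0, 2*sqrt(3))), ProductSet(Integers, Interval(2*sqrt(3), 89/7)), ProductSet(Interval(2/35, 1/9), {0, 2*sqrt(3)}))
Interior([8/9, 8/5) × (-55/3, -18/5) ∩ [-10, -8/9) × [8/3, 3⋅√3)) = ∅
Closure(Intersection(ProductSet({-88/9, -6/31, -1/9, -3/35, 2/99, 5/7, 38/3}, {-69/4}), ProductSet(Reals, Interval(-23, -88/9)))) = ProductSet({-88/9, -6/31, -1/9, -3/35, 2/99, 5/7, 38/3}, {-69/4})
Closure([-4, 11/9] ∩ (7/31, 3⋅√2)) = [7/31, 11/9]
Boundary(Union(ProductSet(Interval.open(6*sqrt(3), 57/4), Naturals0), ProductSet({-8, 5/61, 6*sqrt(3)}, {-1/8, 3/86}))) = Union(ProductSet({-8, 5/61, 6*sqrt(3)}, {-1/8, 3/86}), ProductSet(Interval(6*sqrt(3), 57/4), Naturals0))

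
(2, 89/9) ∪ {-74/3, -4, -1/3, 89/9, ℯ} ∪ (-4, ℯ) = {-74/3} ∪ [-4, 89/9]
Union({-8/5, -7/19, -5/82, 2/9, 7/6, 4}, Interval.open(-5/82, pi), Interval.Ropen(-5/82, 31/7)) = Union({-8/5, -7/19}, Interval.Ropen(-5/82, 31/7))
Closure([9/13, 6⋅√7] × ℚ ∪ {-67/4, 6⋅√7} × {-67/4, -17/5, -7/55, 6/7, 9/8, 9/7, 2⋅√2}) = ([9/13, 6⋅√7] × ℝ) ∪ ({-67/4, 6⋅√7} × {-67/4, -17/5, -7/55, 6/7, 9/8, 9/7, 2⋅√2})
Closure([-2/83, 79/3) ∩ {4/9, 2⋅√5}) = {4/9, 2⋅√5}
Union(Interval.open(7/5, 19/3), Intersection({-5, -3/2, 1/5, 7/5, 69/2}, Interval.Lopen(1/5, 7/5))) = Interval.Ropen(7/5, 19/3)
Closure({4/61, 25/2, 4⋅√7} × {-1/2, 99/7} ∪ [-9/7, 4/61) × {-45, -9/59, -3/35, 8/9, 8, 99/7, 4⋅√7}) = ({4/61, 25/2, 4⋅√7} × {-1/2, 99/7}) ∪ ([-9/7, 4/61] × {-45, -9/59, -3/35, 8/9, 8, 99/7, 4⋅√7})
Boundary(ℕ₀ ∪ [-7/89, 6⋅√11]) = {-7/89, 6⋅√11} ∪ (ℕ₀ \ (-7/89, 6⋅√11))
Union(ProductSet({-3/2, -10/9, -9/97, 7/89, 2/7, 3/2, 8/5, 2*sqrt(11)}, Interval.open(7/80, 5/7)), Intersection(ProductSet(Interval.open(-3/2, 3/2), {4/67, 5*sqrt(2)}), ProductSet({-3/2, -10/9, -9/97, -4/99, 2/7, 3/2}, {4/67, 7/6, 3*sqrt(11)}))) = Union(ProductSet({-10/9, -9/97, -4/99, 2/7}, {4/67}), ProductSet({-3/2, -10/9, -9/97, 7/89, 2/7, 3/2, 8/5, 2*sqrt(11)}, Interval.open(7/80, 5/7)))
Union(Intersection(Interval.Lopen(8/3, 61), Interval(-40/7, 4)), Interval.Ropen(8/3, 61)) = Interval.Ropen(8/3, 61)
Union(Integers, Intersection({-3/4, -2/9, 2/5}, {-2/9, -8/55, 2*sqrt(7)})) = Union({-2/9}, Integers)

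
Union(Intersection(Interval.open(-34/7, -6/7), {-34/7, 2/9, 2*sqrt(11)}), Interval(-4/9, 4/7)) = Interval(-4/9, 4/7)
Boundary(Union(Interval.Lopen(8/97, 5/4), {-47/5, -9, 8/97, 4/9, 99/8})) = {-47/5, -9, 8/97, 5/4, 99/8}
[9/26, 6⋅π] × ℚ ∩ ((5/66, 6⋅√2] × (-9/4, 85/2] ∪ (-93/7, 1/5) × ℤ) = [9/26, 6⋅√2] × (ℚ ∩ (-9/4, 85/2])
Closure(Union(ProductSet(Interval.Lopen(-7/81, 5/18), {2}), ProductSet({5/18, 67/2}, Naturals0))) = Union(ProductSet({5/18, 67/2}, Naturals0), ProductSet(Interval(-7/81, 5/18), {2}))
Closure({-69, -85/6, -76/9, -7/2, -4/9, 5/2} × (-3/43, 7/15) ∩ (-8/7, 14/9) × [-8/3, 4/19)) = {-4/9} × [-3/43, 4/19]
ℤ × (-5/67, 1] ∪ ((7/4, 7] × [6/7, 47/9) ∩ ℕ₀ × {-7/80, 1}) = ℤ × (-5/67, 1]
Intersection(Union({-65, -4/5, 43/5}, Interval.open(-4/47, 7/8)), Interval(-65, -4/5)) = {-65, -4/5}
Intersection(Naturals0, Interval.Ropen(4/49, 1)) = EmptySet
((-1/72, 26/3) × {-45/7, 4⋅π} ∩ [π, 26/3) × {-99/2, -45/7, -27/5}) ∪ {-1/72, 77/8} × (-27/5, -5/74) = ([π, 26/3) × {-45/7}) ∪ ({-1/72, 77/8} × (-27/5, -5/74))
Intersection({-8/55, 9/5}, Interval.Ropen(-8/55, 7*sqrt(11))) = {-8/55, 9/5}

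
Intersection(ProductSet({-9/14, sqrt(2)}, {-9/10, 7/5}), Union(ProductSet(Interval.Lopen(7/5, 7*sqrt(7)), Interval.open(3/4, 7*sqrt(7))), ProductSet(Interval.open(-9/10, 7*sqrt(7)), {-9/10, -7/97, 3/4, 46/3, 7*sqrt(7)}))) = Union(ProductSet({sqrt(2)}, {7/5}), ProductSet({-9/14, sqrt(2)}, {-9/10}))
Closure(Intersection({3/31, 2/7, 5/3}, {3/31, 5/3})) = {3/31, 5/3}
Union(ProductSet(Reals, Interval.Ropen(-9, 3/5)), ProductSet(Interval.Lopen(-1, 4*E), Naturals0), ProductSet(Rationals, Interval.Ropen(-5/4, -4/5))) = Union(ProductSet(Interval.Lopen(-1, 4*E), Naturals0), ProductSet(Reals, Interval.Ropen(-9, 3/5)))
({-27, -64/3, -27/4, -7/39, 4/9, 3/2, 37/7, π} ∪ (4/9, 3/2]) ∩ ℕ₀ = {1}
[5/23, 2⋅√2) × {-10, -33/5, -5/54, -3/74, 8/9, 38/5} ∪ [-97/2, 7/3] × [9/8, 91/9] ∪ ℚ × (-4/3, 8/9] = (ℚ × (-4/3, 8/9]) ∪ ([-97/2, 7/3] × [9/8, 91/9]) ∪ ([5/23, 2⋅√2) × {-10, -33/5, -5/54, -3/74, 8/9, 38/5})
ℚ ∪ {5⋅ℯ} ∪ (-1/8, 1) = ℚ ∪ [-1/8, 1] ∪ {5⋅ℯ}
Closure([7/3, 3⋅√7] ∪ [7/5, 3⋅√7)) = [7/5, 3⋅√7]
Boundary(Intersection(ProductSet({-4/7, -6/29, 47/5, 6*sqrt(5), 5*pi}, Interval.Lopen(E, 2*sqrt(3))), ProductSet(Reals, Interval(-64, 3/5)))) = EmptySet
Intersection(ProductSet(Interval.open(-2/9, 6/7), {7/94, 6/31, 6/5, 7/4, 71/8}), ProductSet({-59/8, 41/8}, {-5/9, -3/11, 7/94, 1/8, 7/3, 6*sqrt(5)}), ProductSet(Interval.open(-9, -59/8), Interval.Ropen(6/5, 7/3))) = EmptySet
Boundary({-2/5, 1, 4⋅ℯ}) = {-2/5, 1, 4⋅ℯ}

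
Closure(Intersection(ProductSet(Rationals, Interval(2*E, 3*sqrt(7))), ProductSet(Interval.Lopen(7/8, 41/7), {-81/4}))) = EmptySet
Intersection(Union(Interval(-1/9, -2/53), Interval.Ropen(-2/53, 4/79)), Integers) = Range(0, 1, 1)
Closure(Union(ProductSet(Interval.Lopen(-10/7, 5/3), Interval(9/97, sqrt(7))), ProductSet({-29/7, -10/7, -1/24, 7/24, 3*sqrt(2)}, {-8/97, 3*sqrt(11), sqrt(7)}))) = Union(ProductSet({-29/7, -10/7, -1/24, 7/24, 3*sqrt(2)}, {-8/97, 3*sqrt(11), sqrt(7)}), ProductSet(Interval(-10/7, 5/3), Interval(9/97, sqrt(7))))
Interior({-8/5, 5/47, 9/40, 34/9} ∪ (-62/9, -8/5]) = (-62/9, -8/5)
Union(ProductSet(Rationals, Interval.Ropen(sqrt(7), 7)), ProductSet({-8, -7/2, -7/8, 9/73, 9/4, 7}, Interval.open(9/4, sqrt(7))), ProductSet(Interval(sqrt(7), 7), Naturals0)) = Union(ProductSet({-8, -7/2, -7/8, 9/73, 9/4, 7}, Interval.open(9/4, sqrt(7))), ProductSet(Interval(sqrt(7), 7), Naturals0), ProductSet(Rationals, Interval.Ropen(sqrt(7), 7)))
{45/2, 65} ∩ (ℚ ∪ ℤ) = {45/2, 65}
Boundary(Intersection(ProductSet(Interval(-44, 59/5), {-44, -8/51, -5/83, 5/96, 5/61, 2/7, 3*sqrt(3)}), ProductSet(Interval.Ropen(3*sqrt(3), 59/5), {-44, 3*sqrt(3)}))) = ProductSet(Interval(3*sqrt(3), 59/5), {-44, 3*sqrt(3)})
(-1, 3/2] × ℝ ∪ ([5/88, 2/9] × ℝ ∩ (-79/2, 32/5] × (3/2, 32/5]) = (-1, 3/2] × ℝ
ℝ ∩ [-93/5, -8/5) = [-93/5, -8/5)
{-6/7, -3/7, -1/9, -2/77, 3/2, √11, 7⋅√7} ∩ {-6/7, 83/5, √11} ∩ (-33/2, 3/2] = {-6/7}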